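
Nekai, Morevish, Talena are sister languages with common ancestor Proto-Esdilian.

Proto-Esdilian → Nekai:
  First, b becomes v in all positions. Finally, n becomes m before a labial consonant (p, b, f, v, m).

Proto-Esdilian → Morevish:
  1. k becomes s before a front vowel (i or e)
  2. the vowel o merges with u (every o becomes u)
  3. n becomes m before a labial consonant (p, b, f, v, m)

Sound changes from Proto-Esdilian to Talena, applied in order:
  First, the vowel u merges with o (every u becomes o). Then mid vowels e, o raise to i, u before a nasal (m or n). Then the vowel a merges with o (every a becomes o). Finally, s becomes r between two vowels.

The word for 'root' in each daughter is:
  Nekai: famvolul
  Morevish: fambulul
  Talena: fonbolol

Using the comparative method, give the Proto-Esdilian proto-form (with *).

*fanbolul

Position 4: Nekai has v, Morevish has b, Talena has b. Morevish preserves b here (none of its changes turn any other segment into b), so the proto-segment is *b.
Position 3: Nekai has m, Morevish has m, Talena has n. Talena preserves n here (none of its changes turn any other segment into n), so the proto-segment is *n.
Position 5: Nekai has o, Morevish has u, Talena has o. Nekai preserves o here (none of its changes turn any other segment into o), so the proto-segment is *o.
Continuing position by position gives *fanbolul; check it forward:
Nekai: start from *fanbolul.
  rule 1 (unconditioned shift): fanbolul → fanvolul
  rule 2 (nasal place assimilation): fanvolul → famvolul
  ⇒ Nekai famvolul
Morevish: start from *fanbolul.
  rule 1: no change — fanbolul
  rule 2 (vowel merger): fanbolul → fanbulul
  rule 3 (nasal place assimilation): fanbulul → fambulul
  ⇒ Morevish fambulul
Talena: *fanbolul > fanbolol > fonbolol  (by vowel merger, vowel merger)
*fanbolul is the unique common source.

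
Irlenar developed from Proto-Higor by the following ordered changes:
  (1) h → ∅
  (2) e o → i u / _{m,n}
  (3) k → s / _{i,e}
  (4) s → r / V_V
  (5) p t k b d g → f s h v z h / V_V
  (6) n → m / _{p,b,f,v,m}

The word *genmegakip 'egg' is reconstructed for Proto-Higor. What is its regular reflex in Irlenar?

gimmeharip

Irlenar: *genmegakip > ginmegakip > ginmegasip > ginmegarip > ginmeharip > gimmeharip  (by pre-nasal raising, palatalisation, rhotacism, intervocalic lenition, nasal place assimilation)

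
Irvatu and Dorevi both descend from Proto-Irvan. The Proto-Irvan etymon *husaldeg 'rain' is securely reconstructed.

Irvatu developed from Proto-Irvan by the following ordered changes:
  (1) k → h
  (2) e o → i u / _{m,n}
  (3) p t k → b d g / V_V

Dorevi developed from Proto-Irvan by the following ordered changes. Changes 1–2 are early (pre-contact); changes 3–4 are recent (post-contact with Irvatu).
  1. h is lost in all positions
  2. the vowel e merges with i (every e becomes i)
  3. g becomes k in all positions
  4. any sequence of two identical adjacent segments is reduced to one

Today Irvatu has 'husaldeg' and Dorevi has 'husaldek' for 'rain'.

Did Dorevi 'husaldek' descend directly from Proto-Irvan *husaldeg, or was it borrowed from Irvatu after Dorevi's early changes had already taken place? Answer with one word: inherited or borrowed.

borrowed

If inherited, *husaldeg would pass through all of Dorevi's changes:
Dorevi: *husaldeg > usaldeg > usaldig > usaldik  (by h-loss, vowel merger, unconditioned shift)
If borrowed from Irvatu 'husaldeg' after the early changes, it would undergo only the recent ones:
  rule 3 (unconditioned shift): husaldeg → husaldek
  rule 4 (degemination): no change (husaldek)
  ⇒ as a loan: husaldek
Dorevi 'husaldek' matches the loan outcome 'husaldek', not the inherited 'usaldik' — it skipped the early Dorevi changes, so it was borrowed from Irvatu.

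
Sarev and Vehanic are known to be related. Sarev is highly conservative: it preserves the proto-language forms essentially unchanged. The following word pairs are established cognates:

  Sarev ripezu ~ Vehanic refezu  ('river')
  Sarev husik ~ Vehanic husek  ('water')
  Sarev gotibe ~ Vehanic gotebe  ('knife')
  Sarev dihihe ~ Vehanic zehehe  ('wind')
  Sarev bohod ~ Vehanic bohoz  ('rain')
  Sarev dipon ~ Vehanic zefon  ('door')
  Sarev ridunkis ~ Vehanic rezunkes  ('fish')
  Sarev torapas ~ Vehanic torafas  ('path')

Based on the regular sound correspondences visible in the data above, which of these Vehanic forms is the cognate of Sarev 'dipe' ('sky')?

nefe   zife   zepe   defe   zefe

zefe

dihihe ~ zehehe, dipon ~ zefon — Sarev d corresponds to Vehanic z word-initially before a front vowel.
ripezu ~ refezu, dipon ~ zefon — Sarev i corresponds to Vehanic e after a consonant, before a labial obstruent.
ripezu ~ refezu — Sarev p corresponds to Vehanic f between vowels (before a front vowel).
Applying these to Sarev 'dipe':
  dipe → zipe   (d→z word-initially before a front vowel)
  zipe → zepe   (i→e after a consonant, before a labial obstruent)
  zepe → zefe   (p→f between vowels (before a front vowel))
So the Vehanic cognate is 'zefe'.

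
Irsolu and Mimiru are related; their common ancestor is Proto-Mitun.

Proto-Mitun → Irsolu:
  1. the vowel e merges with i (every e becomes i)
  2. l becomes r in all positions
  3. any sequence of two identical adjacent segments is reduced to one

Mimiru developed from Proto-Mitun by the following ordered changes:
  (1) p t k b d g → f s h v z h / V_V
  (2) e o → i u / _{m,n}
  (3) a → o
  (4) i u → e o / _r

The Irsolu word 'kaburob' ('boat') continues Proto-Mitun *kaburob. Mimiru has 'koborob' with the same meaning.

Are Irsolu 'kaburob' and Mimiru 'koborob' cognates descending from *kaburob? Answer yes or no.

no

Derive the expected Mimiru reflex of *kaburob:
Mimiru: *kaburob > kavurob > kovurob > kovorob  (by intervocalic lenition, vowel merger, pre-rhotic lowering)
The regular Mimiru reflex would be 'kovorob', but the attested form is 'koborob'. The correspondence is irregular, so they are not cognates (the Mimiru form has a different source).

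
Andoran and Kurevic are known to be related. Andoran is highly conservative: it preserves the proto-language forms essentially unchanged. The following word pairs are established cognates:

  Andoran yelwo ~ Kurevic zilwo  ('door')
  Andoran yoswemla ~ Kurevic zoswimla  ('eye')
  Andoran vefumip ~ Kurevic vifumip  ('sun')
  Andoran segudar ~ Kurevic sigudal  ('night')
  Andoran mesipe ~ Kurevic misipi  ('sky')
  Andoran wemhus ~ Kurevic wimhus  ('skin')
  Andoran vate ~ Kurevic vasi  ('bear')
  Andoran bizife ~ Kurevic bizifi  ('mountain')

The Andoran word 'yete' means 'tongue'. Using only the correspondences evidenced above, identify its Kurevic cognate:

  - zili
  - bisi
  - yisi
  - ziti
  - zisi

yelwo ~ zilwo — Andoran y corresponds to Kurevic z word-initially before a front vowel.
yelwo ~ zilwo, segudar ~ sigudal — Andoran e corresponds to Kurevic i after a consonant, before a consonant other than r, m, n, p, b, f, v.
vate ~ vasi — Andoran t corresponds to Kurevic s between vowels (before a front vowel).
mesipe ~ misipi, vate ~ vasi — Andoran e corresponds to Kurevic i word-finally.
Applying these to Andoran 'yete':
  yete → zete   (y→z word-initially before a front vowel)
  zete → zite   (e→i after a consonant, before a consonant other than r, m, n, p, b, f, v)
  zite → zise   (t→s between vowels (before a front vowel))
  zise → zisi   (e→i word-finally)
So the Kurevic cognate is 'zisi'.

zisi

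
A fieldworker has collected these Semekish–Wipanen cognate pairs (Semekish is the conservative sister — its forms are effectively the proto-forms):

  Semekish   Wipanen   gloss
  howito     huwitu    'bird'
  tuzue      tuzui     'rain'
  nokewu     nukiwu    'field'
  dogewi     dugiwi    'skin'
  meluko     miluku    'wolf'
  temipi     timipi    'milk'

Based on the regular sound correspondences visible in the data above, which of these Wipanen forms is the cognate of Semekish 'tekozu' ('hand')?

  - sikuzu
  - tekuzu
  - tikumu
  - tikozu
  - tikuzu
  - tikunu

tikuzu

nokewu ~ nukiwu, dogewi ~ dugiwi — Semekish e corresponds to Wipanen i after a consonant, before a consonant other than r, m, n, p, b, f, v.
howito ~ huwitu, nokewu ~ nukiwu — Semekish o corresponds to Wipanen u after a consonant, before a consonant other than r, m, n, p, b, f, v.
Applying these to Semekish 'tekozu':
  tekozu → tikozu   (e→i after a consonant, before a consonant other than r, m, n, p, b, f, v)
  tikozu → tikuzu   (o→u after a consonant, before a consonant other than r, m, n, p, b, f, v)
So the Wipanen cognate is 'tikuzu'.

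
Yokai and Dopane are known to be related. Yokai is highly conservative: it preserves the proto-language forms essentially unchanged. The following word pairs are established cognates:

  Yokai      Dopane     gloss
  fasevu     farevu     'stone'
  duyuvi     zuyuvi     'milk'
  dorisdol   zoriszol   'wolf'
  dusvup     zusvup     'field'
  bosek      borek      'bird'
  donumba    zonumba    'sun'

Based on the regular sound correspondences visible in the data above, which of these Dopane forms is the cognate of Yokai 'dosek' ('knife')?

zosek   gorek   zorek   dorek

dorisdol ~ zoriszol, donumba ~ zonumba — Yokai d corresponds to Dopane z word-initially before a back vowel.
fasevu ~ farevu, bosek ~ borek — Yokai s corresponds to Dopane r between vowels (before a front vowel).
Applying these to Yokai 'dosek':
  dosek → zosek   (d→z word-initially before a back vowel)
  zosek → zorek   (s→r between vowels (before a front vowel))
So the Dopane cognate is 'zorek'.

zorek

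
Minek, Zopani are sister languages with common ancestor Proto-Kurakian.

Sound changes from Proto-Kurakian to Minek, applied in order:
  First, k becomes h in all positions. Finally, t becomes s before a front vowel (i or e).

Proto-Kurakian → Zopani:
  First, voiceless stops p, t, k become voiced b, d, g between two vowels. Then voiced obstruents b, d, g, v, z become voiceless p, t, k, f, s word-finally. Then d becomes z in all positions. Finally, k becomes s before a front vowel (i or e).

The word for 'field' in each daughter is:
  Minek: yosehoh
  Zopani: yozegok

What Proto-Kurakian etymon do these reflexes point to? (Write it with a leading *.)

Position 7: Minek has h, Zopani has k. Taking the neighbouring segments as reconstructed: Minek h could go back to *k or *h; Zopani k could go back to *k or *g — the one source consistent with every daughter is *k.
Position 3: Minek has s, Zopani has z. Taking the neighbouring segments as reconstructed: Minek s could go back to *t or *s; Zopani z could go back to *t or *d or *z — the one source consistent with every daughter is *t.
Verify the candidate proto-form against each daughter:
Minek: *yotekok > yotehoh > yosehoh  (by unconditioned shift, palatalisation)
Zopani: start from *yotekok.
  rule 1 (intervocalic voicing): yotekok → yodegok
  rule 2: no change — yodegok
  rule 3 (unconditioned shift): yodegok → yozegok
  rule 4: no change — yozegok
  ⇒ Zopani yozegok
*yotekok is the unique common source.

*yotekok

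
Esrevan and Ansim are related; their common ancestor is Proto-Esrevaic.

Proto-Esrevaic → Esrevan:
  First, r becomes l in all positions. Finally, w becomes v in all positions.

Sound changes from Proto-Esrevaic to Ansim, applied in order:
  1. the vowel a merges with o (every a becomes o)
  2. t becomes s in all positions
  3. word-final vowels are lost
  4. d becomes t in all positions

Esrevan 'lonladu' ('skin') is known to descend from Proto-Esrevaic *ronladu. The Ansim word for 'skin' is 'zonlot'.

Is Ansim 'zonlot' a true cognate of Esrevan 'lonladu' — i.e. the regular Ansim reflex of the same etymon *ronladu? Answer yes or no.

no

Derive the expected Ansim reflex of *ronladu:
Ansim: *ronladu > ronlodu > ronlod > ronlot  (by vowel merger, apocope, unconditioned shift)
The regular Ansim reflex would be 'ronlot', but the attested form is 'zonlot'. The correspondence is irregular, so they are not cognates (the Ansim form has a different source).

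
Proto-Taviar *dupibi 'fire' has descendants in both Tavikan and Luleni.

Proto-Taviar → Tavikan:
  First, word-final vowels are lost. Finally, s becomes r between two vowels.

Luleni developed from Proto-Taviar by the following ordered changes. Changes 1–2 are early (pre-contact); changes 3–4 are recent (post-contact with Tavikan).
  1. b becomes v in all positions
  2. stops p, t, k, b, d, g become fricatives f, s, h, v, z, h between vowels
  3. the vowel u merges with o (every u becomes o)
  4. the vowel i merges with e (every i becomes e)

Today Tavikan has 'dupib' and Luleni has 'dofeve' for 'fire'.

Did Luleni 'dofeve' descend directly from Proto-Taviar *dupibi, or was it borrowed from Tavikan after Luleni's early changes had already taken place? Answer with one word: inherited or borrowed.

inherited

If inherited, *dupibi would pass through all of Luleni's changes:
Luleni: *dupibi
  dupibi → dupivi   [unconditioned shift]
  dupivi → dufivi   [intervocalic lenition]
  dufivi → dofivi   [vowel merger]
  dofivi → dofeve   [vowel merger]
  giving Luleni dofeve.
If borrowed from Tavikan 'dupib' after the early changes, it would undergo only the recent ones:
  rule 3 (vowel merger): dupib → dopib
  rule 4 (vowel merger): dopib → dopeb
  ⇒ as a loan: dopeb
Luleni 'dofeve' matches the inherited outcome exactly, so it is an inherited cognate, not a loan.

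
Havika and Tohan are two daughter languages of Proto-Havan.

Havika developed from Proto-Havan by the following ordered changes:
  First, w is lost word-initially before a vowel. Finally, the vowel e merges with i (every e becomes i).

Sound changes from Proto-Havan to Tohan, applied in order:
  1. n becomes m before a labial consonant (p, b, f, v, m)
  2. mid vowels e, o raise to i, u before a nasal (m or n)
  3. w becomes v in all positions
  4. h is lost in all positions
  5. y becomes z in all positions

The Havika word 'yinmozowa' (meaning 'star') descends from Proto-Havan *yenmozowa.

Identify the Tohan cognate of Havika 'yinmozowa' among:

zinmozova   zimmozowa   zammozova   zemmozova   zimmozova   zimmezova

Tohan: start from *yenmozowa.
  rule 1 (nasal place assimilation): yenmozowa → yemmozowa
  rule 2 (pre-nasal raising): yemmozowa → yimmozowa
  rule 3 (unconditioned shift): yimmozowa → yimmozova
  rule 4: no change — yimmozova
  rule 5 (unconditioned shift): yimmozova → zimmozova
  ⇒ Tohan zimmozova
The other candidates each miss or misapply at least one Tohan change.

zimmozova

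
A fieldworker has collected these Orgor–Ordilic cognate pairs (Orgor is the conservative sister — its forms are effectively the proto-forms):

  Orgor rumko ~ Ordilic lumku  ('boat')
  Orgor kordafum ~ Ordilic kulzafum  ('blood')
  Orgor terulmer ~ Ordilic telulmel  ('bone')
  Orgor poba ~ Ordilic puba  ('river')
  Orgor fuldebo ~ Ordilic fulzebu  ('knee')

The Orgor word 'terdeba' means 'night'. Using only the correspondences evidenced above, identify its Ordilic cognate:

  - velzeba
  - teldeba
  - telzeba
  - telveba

kordafum ~ kulzafum — Orgor r corresponds to Ordilic l after a vowel, before a consonant other than r, m, n, p, b, f, v.
fuldebo ~ fulzebu — Orgor d corresponds to Ordilic z after a consonant, before a front vowel.
Applying these to Orgor 'terdeba':
  terdeba → teldeba   (r→l after a vowel, before a consonant other than r, m, n, p, b, f, v)
  teldeba → telzeba   (d→z after a consonant, before a front vowel)
So the Ordilic cognate is 'telzeba'.

telzeba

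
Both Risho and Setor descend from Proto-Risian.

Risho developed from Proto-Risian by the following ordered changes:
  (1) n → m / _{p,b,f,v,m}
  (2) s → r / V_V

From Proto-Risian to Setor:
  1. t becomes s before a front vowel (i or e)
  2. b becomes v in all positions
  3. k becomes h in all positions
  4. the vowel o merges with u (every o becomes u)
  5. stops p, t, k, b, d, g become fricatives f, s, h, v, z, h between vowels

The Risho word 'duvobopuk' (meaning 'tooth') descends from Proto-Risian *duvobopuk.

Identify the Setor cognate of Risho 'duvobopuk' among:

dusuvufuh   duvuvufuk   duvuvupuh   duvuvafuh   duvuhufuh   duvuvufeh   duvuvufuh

duvuvufuh

Setor: *duvobopuk
  duvobopuk (rule 1 does not apply)
  duvobopuk → duvovopuk   [unconditioned shift]
  duvovopuk → duvovopuh   [unconditioned shift]
  duvovopuh → duvuvupuh   [vowel merger]
  duvuvupuh → duvuvufuh   [intervocalic lenition]
  giving Setor duvuvufuh.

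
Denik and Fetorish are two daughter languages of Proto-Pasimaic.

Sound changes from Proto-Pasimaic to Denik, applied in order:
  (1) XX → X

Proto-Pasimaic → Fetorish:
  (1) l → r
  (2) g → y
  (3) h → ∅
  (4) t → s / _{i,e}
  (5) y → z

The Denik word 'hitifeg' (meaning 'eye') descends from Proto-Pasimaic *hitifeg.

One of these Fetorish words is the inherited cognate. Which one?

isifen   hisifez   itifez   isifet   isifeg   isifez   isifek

Fetorish: start from *hitifeg.
  rule 1: no change — hitifeg
  rule 2 (unconditioned shift): hitifeg → hitifey
  rule 3 (h-loss): hitifey → itifey
  rule 4 (palatalisation): itifey → isifey
  rule 5 (unconditioned shift): isifey → isifez
  ⇒ Fetorish isifez
The other candidates each miss or misapply at least one Fetorish change.

isifez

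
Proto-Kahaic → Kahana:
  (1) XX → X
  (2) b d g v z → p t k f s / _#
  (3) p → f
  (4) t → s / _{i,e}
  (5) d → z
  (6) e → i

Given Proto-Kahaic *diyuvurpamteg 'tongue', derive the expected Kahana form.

ziyuvurfamsik

Kahana: *diyuvurpamteg
  diyuvurpamteg (rule 1 does not apply)
  diyuvurpamteg → diyuvurpamtek   [final devoicing]
  diyuvurpamtek → diyuvurfamtek   [unconditioned shift]
  diyuvurfamtek → diyuvurfamsek   [palatalisation]
  diyuvurfamsek → ziyuvurfamsek   [unconditioned shift]
  ziyuvurfamsek → ziyuvurfamsik   [vowel merger]
  giving Kahana ziyuvurfamsik.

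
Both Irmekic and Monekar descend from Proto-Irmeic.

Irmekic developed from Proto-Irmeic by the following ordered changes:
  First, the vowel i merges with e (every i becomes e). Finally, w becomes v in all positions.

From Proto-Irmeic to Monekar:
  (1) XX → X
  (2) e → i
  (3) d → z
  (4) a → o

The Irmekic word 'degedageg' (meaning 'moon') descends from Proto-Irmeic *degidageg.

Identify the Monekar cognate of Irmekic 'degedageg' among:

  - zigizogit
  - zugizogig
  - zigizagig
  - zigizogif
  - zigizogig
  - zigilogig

zigizogig

Monekar: *degidageg > digidagig > zigizagig > zigizogig  (by vowel merger, unconditioned shift, vowel merger)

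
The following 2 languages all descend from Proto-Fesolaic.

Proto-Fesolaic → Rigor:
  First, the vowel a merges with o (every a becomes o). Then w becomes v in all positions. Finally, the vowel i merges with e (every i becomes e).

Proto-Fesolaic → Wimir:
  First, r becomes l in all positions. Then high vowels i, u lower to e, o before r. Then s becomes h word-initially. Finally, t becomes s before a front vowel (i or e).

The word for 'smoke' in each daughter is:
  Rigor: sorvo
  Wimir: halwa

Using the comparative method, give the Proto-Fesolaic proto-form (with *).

Position 1: Rigor has s, Wimir has h. Rigor preserves s here (none of its changes turn any other segment into s), so the proto-segment is *s.
Position 4: Rigor has v, Wimir has w. Wimir preserves w here (none of its changes turn any other segment into w), so the proto-segment is *w.
Continuing position by position gives *sarwa; check it forward:
Rigor: start from *sarwa.
  rule 1 (vowel merger): sarwa → sorwo
  rule 2 (unconditioned shift): sorwo → sorvo
  rule 3: no change — sorvo
  ⇒ Rigor sorvo
Wimir: *sarwa
  sarwa → salwa   [unconditioned shift]
  salwa (rule 2 does not apply)
  salwa → halwa   [debuccalisation]
  halwa (rule 4 does not apply)
  giving Wimir halwa.
*sarwa is the unique common source.

*sarwa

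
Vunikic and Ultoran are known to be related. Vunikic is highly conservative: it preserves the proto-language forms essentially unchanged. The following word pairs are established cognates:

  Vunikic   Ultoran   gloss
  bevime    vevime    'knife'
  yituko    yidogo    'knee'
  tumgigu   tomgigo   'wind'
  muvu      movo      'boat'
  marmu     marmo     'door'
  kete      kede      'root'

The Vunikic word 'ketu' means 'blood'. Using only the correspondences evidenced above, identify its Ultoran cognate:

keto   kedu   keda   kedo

kedo

yituko ~ yidogo — Vunikic t corresponds to Ultoran d between vowels (before a back vowel).
tumgigu ~ tomgigo, muvu ~ movo — Vunikic u corresponds to Ultoran o word-finally.
Applying these to Vunikic 'ketu':
  ketu → kedu   (t→d between vowels (before a back vowel))
  kedu → kedo   (u→o word-finally)
So the Ultoran cognate is 'kedo'.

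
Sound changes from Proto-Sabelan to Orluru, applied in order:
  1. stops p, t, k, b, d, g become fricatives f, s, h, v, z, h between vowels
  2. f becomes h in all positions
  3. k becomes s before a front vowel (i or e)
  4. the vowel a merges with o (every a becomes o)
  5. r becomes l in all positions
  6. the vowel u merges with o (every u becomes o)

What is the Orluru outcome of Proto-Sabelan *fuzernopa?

Orluru: *fuzernopa > fuzernofa > huzernoha > huzernoho > huzelnoho > hozelnoho  (by intervocalic lenition, unconditioned shift, vowel merger, unconditioned shift, vowel merger)

hozelnoho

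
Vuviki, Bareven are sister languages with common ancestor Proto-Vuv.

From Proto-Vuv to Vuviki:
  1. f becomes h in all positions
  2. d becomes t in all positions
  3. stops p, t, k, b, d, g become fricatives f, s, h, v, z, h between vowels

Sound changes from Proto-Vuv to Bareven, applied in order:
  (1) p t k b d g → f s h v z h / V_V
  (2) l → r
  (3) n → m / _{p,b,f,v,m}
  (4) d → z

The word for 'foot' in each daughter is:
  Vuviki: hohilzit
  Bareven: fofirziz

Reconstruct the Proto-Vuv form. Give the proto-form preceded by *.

Position 3: Vuviki has h, Bareven has f. Taking the neighbouring segments as reconstructed: Vuviki h could go back to *k or *g or *f or *h; Bareven f could go back to *p or *f — the one source consistent with every daughter is *f.
Position 1: Vuviki has h, Bareven has f. Taking the neighbouring segments as reconstructed: Vuviki h could go back to *f or *h; Bareven f can only go back to *f — the one source consistent with every daughter is *f.
Continuing position by position gives *fofilzid; check it forward:
Vuviki: *fofilzid
  fofilzid → hohilzid   [unconditioned shift]
  hohilzid → hohilzit   [unconditioned shift]
  hohilzit (rule 3 does not apply)
  giving Vuviki hohilzit.
Bareven: start from *fofilzid.
  rule 1: no change — fofilzid
  rule 2 (unconditioned shift): fofilzid → fofirzid
  rule 3: no change — fofirzid
  rule 4 (unconditioned shift): fofirzid → fofirziz
  ⇒ Bareven fofirziz
*fofilzid is the unique common source.

*fofilzid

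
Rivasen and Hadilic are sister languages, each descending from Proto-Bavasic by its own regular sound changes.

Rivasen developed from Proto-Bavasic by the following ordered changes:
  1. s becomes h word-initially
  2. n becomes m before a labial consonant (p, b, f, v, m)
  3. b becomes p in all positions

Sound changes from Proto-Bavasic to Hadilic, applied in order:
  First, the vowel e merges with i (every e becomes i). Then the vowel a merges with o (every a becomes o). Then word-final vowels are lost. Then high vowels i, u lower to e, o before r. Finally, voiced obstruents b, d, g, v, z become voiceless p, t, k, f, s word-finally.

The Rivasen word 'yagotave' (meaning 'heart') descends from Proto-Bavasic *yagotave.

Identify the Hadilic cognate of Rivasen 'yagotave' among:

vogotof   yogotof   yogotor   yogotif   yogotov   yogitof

Hadilic: start from *yagotave.
  rule 1 (vowel merger): yagotave → yagotavi
  rule 2 (vowel merger): yagotavi → yogotovi
  rule 3 (apocope): yogotovi → yogotov
  rule 4: no change — yogotov
  rule 5 (final devoicing): yogotov → yogotof
  ⇒ Hadilic yogotof
Only 'yogotof' matches the regular Hadilic development of *yagotave.

yogotof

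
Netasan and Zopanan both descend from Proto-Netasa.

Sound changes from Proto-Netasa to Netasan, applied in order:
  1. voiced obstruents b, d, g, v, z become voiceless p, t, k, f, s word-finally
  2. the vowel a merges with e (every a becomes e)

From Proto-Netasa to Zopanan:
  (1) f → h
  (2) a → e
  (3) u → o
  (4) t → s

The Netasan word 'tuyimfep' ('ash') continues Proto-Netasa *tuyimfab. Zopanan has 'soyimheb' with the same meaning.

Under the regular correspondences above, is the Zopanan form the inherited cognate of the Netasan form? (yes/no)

yes

Derive the expected Zopanan reflex of *tuyimfab:
Zopanan: start from *tuyimfab.
  rule 1 (unconditioned shift): tuyimfab → tuyimhab
  rule 2 (vowel merger): tuyimhab → tuyimheb
  rule 3 (vowel merger): tuyimheb → toyimheb
  rule 4 (unconditioned shift): toyimheb → soyimheb
  ⇒ Zopanan soyimheb
Zopanan 'soyimheb' matches the regular reflex exactly, so the pair is cognate.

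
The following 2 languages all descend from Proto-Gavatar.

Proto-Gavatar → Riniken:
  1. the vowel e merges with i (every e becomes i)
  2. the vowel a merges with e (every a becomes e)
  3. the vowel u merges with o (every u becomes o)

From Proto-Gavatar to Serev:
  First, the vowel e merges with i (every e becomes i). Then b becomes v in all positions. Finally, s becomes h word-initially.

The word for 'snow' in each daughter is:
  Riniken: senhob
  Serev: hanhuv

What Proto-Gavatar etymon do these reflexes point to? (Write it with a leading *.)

*sanhub

Position 2: Riniken has e, Serev has a. Serev preserves a here (none of its changes turn any other segment into a), so the proto-segment is *a.
Position 1: Riniken has s, Serev has h. Riniken preserves s here (none of its changes turn any other segment into s), so the proto-segment is *s.
Continuing position by position gives *sanhub; check it forward:
Riniken: *sanhub > senhub > senhob  (by vowel merger, vowel merger)
Serev: *sanhub
  sanhub (rule 1 does not apply)
  sanhub → sanhuv   [unconditioned shift]
  sanhuv → hanhuv   [debuccalisation]
  giving Serev hanhuv.
Only *sanhub yields all of Riniken senhob, Serev hanhuv.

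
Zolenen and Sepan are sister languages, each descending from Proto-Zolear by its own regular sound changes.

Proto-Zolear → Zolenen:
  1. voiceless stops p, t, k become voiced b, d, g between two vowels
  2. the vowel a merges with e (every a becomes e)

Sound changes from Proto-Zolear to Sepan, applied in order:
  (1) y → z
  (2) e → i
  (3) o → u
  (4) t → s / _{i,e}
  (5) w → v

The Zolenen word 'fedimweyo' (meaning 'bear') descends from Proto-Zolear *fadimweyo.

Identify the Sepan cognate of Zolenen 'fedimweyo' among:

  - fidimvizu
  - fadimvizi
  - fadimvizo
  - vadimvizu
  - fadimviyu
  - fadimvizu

Sepan: *fadimweyo > fadimwezo > fadimwizo > fadimwizu > fadimvizu  (by unconditioned shift, vowel merger, vowel merger, unconditioned shift)
Only 'fadimvizu' matches the regular Sepan development of *fadimweyo.

fadimvizu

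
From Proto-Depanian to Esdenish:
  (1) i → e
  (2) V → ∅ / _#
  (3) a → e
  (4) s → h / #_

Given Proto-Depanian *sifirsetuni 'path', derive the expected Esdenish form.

Esdenish: *sifirsetuni
  sifirsetuni → sefersetune   [vowel merger]
  sefersetune → sefersetun   [apocope]
  sefersetun (rule 3 does not apply)
  sefersetun → hefersetun   [debuccalisation]
  giving Esdenish hefersetun.

hefersetun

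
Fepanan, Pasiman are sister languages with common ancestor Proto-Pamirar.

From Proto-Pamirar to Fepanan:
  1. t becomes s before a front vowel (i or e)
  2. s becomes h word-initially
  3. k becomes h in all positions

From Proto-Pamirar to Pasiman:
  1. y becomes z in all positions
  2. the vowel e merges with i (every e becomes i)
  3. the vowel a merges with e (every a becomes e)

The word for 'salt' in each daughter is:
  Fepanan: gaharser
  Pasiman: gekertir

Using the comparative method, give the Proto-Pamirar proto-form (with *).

*gakarter

Position 2: Fepanan has a, Pasiman has e. Fepanan preserves a here (none of its changes turn any other segment into a), so the proto-segment is *a.
Position 7: Fepanan has e, Pasiman has i. Fepanan preserves e here (none of its changes turn any other segment into e), so the proto-segment is *e.
Position 3: Fepanan has h, Pasiman has k. Pasiman preserves k here (none of its changes turn any other segment into k), so the proto-segment is *k.
Verify the candidate proto-form against each daughter:
Fepanan: *gakarter > gakarser > gaharser  (by palatalisation, unconditioned shift)
Pasiman: *gakarter
  gakarter (rule 1 does not apply)
  gakarter → gakartir   [vowel merger]
  gakartir → gekertir   [vowel merger]
  giving Pasiman gekertir.
Only *gakarter yields all of Fepanan gaharser, Pasiman gekertir.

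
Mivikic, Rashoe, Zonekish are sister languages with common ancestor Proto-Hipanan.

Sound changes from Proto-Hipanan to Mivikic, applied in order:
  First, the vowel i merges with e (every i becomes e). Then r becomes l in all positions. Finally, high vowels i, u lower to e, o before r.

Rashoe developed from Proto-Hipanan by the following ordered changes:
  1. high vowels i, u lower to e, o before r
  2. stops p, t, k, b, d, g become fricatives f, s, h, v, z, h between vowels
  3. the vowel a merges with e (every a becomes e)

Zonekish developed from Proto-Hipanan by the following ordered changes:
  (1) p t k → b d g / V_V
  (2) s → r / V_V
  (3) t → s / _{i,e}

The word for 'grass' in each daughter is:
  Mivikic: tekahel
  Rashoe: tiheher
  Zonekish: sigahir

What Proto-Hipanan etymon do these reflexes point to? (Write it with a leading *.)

Position 1: Mivikic has t, Rashoe has t, Zonekish has s. Mivikic preserves t here (none of its changes turn any other segment into t), so the proto-segment is *t.
Position 4: Mivikic has a, Rashoe has e, Zonekish has a. Mivikic preserves a here (none of its changes turn any other segment into a), so the proto-segment is *a.
This points to *tikahir. Verify forward in each daughter:
Mivikic: *tikahir
  tikahir → tekaher   [vowel merger]
  tekaher → tekahel   [unconditioned shift]
  tekahel (rule 3 does not apply)
  giving Mivikic tekahel.
Rashoe: start from *tikahir.
  rule 1 (pre-rhotic lowering): tikahir → tikaher
  rule 2 (intervocalic lenition): tikaher → tihaher
  rule 3 (vowel merger): tihaher → tiheher
  ⇒ Rashoe tiheher
Zonekish: start from *tikahir.
  rule 1 (intervocalic voicing): tikahir → tigahir
  rule 2: no change — tigahir
  rule 3 (palatalisation): tigahir → sigahir
  ⇒ Zonekish sigahir
*tikahir is the unique common source.

*tikahir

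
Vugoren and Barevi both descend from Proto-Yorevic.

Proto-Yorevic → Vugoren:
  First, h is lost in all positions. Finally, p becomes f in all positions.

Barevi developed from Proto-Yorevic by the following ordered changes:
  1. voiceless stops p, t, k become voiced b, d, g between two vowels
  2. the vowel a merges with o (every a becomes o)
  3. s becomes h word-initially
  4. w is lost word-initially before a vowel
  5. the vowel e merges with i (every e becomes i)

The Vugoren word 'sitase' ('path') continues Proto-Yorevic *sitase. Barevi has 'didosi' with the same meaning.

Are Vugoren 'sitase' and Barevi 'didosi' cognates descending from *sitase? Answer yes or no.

Derive the expected Barevi reflex of *sitase:
Barevi: start from *sitase.
  rule 1 (intervocalic voicing): sitase → sidase
  rule 2 (vowel merger): sidase → sidose
  rule 3 (debuccalisation): sidose → hidose
  rule 4: no change — hidose
  rule 5 (vowel merger): hidose → hidosi
  ⇒ Barevi hidosi
The regular Barevi reflex would be 'hidosi', but the attested form is 'didosi'. The correspondence is irregular, so they are not cognates (the Barevi form has a different source).

no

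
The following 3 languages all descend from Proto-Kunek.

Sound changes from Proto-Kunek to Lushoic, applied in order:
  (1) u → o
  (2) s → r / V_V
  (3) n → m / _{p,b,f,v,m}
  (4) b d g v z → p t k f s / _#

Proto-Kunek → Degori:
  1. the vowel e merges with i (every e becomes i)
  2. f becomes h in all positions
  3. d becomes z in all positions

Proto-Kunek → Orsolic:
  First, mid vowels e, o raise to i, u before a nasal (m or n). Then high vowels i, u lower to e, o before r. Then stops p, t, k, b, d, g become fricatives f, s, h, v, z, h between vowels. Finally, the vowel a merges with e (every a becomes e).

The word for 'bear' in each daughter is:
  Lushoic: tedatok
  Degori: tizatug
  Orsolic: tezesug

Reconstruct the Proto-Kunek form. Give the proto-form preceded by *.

*tedatug

Position 3: Lushoic has d, Degori has z, Orsolic has z. Lushoic preserves d here (none of its changes turn any other segment into d), so the proto-segment is *d.
Position 4: Lushoic has a, Degori has a, Orsolic has e. Lushoic preserves a here (none of its changes turn any other segment into a), so the proto-segment is *a.
Position 2: Lushoic has e, Degori has i, Orsolic has e. Lushoic preserves e here (none of its changes turn any other segment into e), so the proto-segment is *e.
This points to *tedatug. Verify forward in each daughter:
Lushoic: *tedatug > tedatog > tedatok  (by vowel merger, final devoicing)
Degori: start from *tedatug.
  rule 1 (vowel merger): tedatug → tidatug
  rule 2: no change — tidatug
  rule 3 (unconditioned shift): tidatug → tizatug
  ⇒ Degori tizatug
Orsolic: start from *tedatug.
  rule 1: no change — tedatug
  rule 2: no change — tedatug
  rule 3 (intervocalic lenition): tedatug → tezasug
  rule 4 (vowel merger): tezasug → tezesug
  ⇒ Orsolic tezesug
*tedatug is the unique common source.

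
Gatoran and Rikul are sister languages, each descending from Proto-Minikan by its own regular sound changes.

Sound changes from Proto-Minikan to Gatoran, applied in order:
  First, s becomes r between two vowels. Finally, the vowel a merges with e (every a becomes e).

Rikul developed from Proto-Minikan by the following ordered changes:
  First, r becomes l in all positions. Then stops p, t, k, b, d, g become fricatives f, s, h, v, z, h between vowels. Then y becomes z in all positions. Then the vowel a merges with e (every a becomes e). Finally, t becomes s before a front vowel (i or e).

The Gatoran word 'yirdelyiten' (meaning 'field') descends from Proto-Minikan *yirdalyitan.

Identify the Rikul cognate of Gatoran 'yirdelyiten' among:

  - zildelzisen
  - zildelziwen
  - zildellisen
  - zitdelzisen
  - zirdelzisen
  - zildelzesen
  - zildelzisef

zildelzisen

Rikul: *yirdalyitan > yildalyitan > yildalyisan > zildalzisan > zildelzisen  (by unconditioned shift, intervocalic lenition, unconditioned shift, vowel merger)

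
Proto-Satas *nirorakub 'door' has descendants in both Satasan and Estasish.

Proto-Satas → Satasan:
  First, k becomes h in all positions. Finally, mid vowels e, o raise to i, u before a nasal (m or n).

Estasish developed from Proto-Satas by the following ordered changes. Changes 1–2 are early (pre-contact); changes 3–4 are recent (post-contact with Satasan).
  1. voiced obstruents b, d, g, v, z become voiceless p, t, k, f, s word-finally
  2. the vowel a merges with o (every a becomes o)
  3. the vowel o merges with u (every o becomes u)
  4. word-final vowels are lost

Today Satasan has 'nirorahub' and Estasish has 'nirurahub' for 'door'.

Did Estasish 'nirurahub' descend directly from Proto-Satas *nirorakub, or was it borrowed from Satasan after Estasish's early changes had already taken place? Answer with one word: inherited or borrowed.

If inherited, *nirorakub would pass through all of Estasish's changes:
Estasish: *nirorakub > nirorakup > nirorokup > nirurukup  (by final devoicing, vowel merger, vowel merger)
If borrowed from Satasan 'nirorahub' after the early changes, it would undergo only the recent ones:
  rule 3 (vowel merger): nirorahub → nirurahub
  rule 4 (apocope): no change (nirurahub)
  ⇒ as a loan: nirurahub
Estasish 'nirurahub' matches the loan outcome 'nirurahub', not the inherited 'nirurukup' — it skipped the early Estasish changes, so it was borrowed from Satasan.

borrowed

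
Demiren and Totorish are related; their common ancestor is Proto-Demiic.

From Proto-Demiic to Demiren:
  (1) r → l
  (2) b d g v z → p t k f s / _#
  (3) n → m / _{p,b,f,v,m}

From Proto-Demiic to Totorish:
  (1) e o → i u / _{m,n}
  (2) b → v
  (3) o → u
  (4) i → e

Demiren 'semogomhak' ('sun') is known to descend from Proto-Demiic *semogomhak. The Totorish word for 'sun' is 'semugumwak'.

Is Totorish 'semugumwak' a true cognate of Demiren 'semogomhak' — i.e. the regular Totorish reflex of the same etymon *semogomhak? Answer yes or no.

no

Derive the expected Totorish reflex of *semogomhak:
Totorish: *semogomhak
  semogomhak → simogumhak   [pre-nasal raising]
  simogumhak (rule 2 does not apply)
  simogumhak → simugumhak   [vowel merger]
  simugumhak → semugumhak   [vowel merger]
  giving Totorish semugumhak.
The regular Totorish reflex would be 'semugumhak', but the attested form is 'semugumwak'. The correspondence is irregular, so they are not cognates (the Totorish form has a different source).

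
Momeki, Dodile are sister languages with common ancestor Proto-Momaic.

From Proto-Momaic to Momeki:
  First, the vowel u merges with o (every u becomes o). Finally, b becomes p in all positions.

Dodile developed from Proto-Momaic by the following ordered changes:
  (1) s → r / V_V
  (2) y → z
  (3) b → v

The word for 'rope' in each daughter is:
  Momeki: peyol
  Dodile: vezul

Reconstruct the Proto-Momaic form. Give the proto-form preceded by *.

*beyul

Position 4: Momeki has o, Dodile has u. Dodile preserves u here (none of its changes turn any other segment into u), so the proto-segment is *u.
Position 3: Momeki has y, Dodile has z. Momeki preserves y here (none of its changes turn any other segment into y), so the proto-segment is *y.
Position 1: Momeki has p, Dodile has v. Taking the neighbouring segments as reconstructed: Momeki p could go back to *p or *b; Dodile v could go back to *b or *v — the one source consistent with every daughter is *b.
Continuing position by position gives *beyul; check it forward:
Momeki: *beyul > beyol > peyol  (by vowel merger, unconditioned shift)
Dodile: start from *beyul.
  rule 1: no change — beyul
  rule 2 (unconditioned shift): beyul → bezul
  rule 3 (unconditioned shift): bezul → vezul
  ⇒ Dodile vezul
Only *beyul yields all of Momeki peyol, Dodile vezul.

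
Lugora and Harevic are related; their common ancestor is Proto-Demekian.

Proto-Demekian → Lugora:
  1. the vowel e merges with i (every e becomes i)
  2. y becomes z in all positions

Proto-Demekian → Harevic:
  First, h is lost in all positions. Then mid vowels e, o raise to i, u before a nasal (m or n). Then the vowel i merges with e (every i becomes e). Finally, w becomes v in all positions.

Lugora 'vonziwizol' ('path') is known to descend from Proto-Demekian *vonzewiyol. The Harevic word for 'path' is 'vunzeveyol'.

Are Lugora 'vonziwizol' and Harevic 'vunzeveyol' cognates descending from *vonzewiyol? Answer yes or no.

Derive the expected Harevic reflex of *vonzewiyol:
Harevic: *vonzewiyol
  vonzewiyol (rule 1 does not apply)
  vonzewiyol → vunzewiyol   [pre-nasal raising]
  vunzewiyol → vunzeweyol   [vowel merger]
  vunzeweyol → vunzeveyol   [unconditioned shift]
  giving Harevic vunzeveyol.
Harevic 'vunzeveyol' matches the regular reflex exactly, so the pair is cognate.

yes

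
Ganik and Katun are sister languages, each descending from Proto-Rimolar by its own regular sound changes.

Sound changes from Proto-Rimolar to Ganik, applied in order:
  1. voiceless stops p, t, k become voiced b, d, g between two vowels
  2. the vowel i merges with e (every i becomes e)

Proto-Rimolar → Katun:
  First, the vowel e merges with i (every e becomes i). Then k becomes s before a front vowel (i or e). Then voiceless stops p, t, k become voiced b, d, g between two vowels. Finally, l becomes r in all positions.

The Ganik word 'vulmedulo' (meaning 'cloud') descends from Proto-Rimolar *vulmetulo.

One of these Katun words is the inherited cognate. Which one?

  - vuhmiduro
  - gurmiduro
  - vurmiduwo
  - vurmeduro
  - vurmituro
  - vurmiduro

vurmiduro

Katun: *vulmetulo > vulmitulo > vulmidulo > vurmiduro  (by vowel merger, intervocalic voicing, unconditioned shift)
The other candidates each miss or misapply at least one Katun change.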